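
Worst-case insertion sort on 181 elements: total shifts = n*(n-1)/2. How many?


Sum of shifts = 1 + 2 + 3 + ... + 180
= 181 * 180 / 2
= 32580 / 2
= 16290


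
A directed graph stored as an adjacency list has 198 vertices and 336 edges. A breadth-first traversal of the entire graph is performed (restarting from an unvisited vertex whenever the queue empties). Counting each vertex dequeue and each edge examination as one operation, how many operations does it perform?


A full BFS traversal dequeues each vertex once and examines each edge once.
Vertex visits: 198
Edge visits: 336
V + E = 198 + 336 = 534


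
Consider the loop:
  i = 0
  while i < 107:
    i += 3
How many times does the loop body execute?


Starting at i = 0, each iteration adds 3.
Iterations until i >= 107:
  Iteration 1: i = 0 -> i = 3
  Iteration 2: i = 3 -> i = 6
  Iteration 3: i = 6 -> i = 9
  Iteration 4: i = 9 -> i = 12
  Iteration 5: i = 12 -> i = 15
  Iteration 6: i = 15 -> i = 18
  Iteration 7: i = 18 -> i = 21
  Iteration 8: i = 21 -> i = 24
  ... continuing ...
Total iterations = ceil(107/3) = 36


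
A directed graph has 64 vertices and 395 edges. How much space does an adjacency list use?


Adjacency list: one list head per vertex + one entry per edge
Vertex heads: 64
Edge entries: 395
Total = 64 + 395 = 459


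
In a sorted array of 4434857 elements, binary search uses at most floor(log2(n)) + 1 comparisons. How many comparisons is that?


Halving sequence: 4434857 -> 2217428 -> 1108714 -> 554357 -> 277178 -> 138589 -> 69294 -> 34647 -> 17323 -> 8661 -> 4330 -> 2165 -> 1082 -> 541 -> 270 -> 135 -> 67 -> 33 -> 16 -> 8 -> 4 -> 2 -> 1
Number of halvings = 22
Max comparisons = 22 + 1 = 23


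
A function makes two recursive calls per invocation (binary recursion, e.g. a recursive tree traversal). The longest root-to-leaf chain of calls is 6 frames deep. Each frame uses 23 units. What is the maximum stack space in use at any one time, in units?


Binary recursion: the two calls run one after the other, so only one root-to-leaf chain of frames is on the stack at a time.
Maximum depth (longest chain) = 6 frames
Each frame = 23 units
Max stack space = 6 * 23 = 138


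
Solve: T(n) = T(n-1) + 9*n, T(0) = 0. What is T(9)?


Expanding the recurrence:
T(9) = T(8) + 9*9
       = T(7) + 9*8 + 9*9
       ...
       = T(0) + 9*(1 + 2 + ... + 9)
       = 0 + 9 * 9*10/2
       = 0 + 9 * 45
       = 0 + 405 = 405


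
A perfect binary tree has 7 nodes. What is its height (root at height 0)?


For a perfect binary tree of height h: n = 2^(h+1) - 1, so h = log2(n+1) - 1.
  n + 1 = 8 = 2^3
  log2(8) = 3
  height = 3 - 1 = 2


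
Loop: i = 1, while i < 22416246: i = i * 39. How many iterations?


i multiplies by 39 each step:
i = 1 -> 39 -> 1521 -> 59319 -> 2313441 -> 90224199 (stop)
Iterations = ceil(log_39(22416246)) = 5


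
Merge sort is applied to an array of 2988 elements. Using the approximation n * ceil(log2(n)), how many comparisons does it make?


Merge sort divides the array into halves recursively.
Number of levels = ceil(log2(2988)) = 12
At each level, approximately n = 2988 comparisons are needed for merging.
Total comparisons ~ n * ceil(log2(n)) = 2988 * 12 = 35856


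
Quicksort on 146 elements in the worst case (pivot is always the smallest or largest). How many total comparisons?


In the worst case, each partition step picks the worst pivot:
  Partition 1: 145 comparisons (n-1 elements to compare)
  Partition 2: 144 comparisons
  Partition 3: 143 comparisons
  Partition 4: 142 comparisons
  Partition 5: 141 comparisons
  ...
  Last partition: 0 comparisons
Total = (n-1) + (n-2) + ... + 1 + 0 = n*(n-1)/2
= 146*145/2 = 10585


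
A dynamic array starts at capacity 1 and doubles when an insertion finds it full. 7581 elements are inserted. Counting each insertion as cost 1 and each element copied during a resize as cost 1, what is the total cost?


n = 7581
Insertion costs: 7581
Resizes copy 1, 2, 4, ... up to the largest power of 2 that is <= n-1 = 7580, i.e. 4096.
Copy costs = 1 + 2 + 4 + 8 + 16 + 32 + 64 + 128 + 256 + 512 + 1024 + 2048 + 4096 = 8191
Total = 7581 + 8191 = 15772


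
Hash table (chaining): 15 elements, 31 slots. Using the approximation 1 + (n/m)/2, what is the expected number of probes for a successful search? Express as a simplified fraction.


Computing expected probes:
alpha = 15/31
= 1 + alpha/2
= 1 + 15/(2*31)
= (2*31 + 15) / (2*31)
= 77/62


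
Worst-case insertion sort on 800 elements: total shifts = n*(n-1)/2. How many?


Sum of shifts = 1 + 2 + 3 + ... + 799
= 800 * 799 / 2
= 639200 / 2
= 319600


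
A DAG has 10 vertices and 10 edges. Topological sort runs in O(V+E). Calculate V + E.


V = 10 (vertex processing)
E = 10 (edge processing)
V + E = 10 + 10 = 20


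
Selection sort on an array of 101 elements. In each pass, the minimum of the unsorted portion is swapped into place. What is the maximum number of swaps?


Selection sort performs one swap per pass:
  Pass 1: find min in positions 0 to 100, swap with position 0
  Pass 2: find min in positions 1 to 100, swap with position 1
  Pass 3: find min in positions 2 to 100, swap with position 2
  Pass 4: find min in positions 3 to 100, swap with position 3
  Pass 5: find min in positions 4 to 100, swap with position 4
  ... (95 more passes)
Total passes (and swaps) = n - 1 = 101 - 1 = 100


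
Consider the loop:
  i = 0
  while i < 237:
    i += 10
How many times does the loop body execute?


Starting at i = 0, each iteration adds 10.
Iterations until i >= 237:
  Iteration 1: i = 0 -> i = 10
  Iteration 2: i = 10 -> i = 20
  Iteration 3: i = 20 -> i = 30
  Iteration 4: i = 30 -> i = 40
  Iteration 5: i = 40 -> i = 50
  Iteration 6: i = 50 -> i = 60
  Iteration 7: i = 60 -> i = 70
  Iteration 8: i = 70 -> i = 80
  ... continuing ...
Total iterations = ceil(237/10) = 24


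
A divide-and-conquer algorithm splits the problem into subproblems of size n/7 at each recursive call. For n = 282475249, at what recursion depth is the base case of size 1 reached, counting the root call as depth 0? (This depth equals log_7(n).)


At each depth, the problem size is divided by 7:
  Depth 0: problem size = 282475249
  Depth 1: problem size = 40353607
  Depth 2: problem size = 5764801
  Depth 3: problem size = 823543
  Depth 4: problem size = 117649
  Depth 5: problem size = 16807
  Depth 6: problem size = 2401
  Depth 7: problem size = 343
  Depth 8: problem size = 49
  Depth 9: problem size = 7
  Depth 10: problem size = 1 (base case)
The base case is reached at depth log_7(282475249) = 10 (the tree has 11 levels counting depth 0, but the depth asked for is 10).
Recursion depth = 10


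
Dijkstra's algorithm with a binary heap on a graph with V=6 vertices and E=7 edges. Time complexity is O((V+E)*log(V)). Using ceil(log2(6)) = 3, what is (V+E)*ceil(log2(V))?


Dijkstra with a binary heap: each vertex is extracted once, each edge may relax once.
Each heap operation costs O(log V).
V + E = 6 + 7 = 13
ceil(log2(6)) = 3 (since 2^2 = 4 < 6 <= 8 = 2^3)
Total heap work = (V+E) * ceil(log2(V)) = 13 * 3 = 39


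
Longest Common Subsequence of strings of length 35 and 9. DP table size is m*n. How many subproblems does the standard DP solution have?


DP table indexed by positions in both strings.
First string: 35 positions
Second string: 9 positions
Total = 35 * 9 = 315


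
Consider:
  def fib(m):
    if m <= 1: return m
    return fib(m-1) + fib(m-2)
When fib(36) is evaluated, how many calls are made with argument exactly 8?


Let N(m) = number of times fib(m) is called while evaluating fib(36).
N(36) = 1 (the initial call).
N(35) = 1 (only fib(36) calls it).
For 1 <= m <= 34: fib(m) is called by fib(m+1) and fib(m+2), so
  N(m) = N(m+1) + N(m+2).
fib(0) is called only by fib(2), so N(0) = N(2).
Walk down from m=36:
  N(36)=1, N(35)=1, N(34)=2, N(33)=3, N(32)=5, N(31)=8, N(30)=13, N(29)=21, N(28)=34, N(27)=55, N(26)=89, N(25)=144, N(24)=233, N(23)=377, N(22)=610, N(21)=987, N(20)=1597, N(19)=2584, N(18)=4181, N(17)=6765, N(16)=10946, N(15)=17711, N(14)=28657, N(13)=46368, N(12)=75025, N(11)=121393, N(10)=196418, N(9)=317811, N(8)=514229
N(8) = 514229


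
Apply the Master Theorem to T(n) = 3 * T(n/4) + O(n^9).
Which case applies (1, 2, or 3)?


The Master Theorem: T(n) = a*T(n/b) + O(n^c)
  a = 3, b = 4, c = 9
log_b(a) = log_4(3) ~ 0.792
Compare b^c with a: 4^9 = 262144 > 3, so c > log_b(a).
Since c > log_b(a), Case 3 applies.
T(n) = O(n^9)
Master Theorem case = 3


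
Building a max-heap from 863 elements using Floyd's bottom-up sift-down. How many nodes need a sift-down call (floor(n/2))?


In a heap of 863 elements (0-indexed array):
  Last element index: 862
  Parent of last element: floor((862 - 1) / 2) = 430
  Internal nodes: indices 0 to 430
  Count = floor(863/2) = 431


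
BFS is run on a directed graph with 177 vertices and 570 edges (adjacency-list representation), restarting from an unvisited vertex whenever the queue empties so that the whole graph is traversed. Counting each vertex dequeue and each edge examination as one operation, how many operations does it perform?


A full BFS traversal dequeues each vertex exactly once and examines each directed edge exactly once.
V = 177 (vertex processing cost)
E = 570 (edge examination cost)
Total operations proportional to V + E = 177 + 570 = 747


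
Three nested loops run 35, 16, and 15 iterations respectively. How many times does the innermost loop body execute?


Loop 1 (outermost): 35 iterations
Loop 2 (middle): 16 iterations per outer
Loop 3 (innermost): 15 iterations per middle
Total = 35 * 16 * 15 = 8400


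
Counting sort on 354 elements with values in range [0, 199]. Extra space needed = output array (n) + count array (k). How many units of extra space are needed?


Output array size: 354 (to store sorted result)
Count array size: 200 (one slot per possible value, range 0 to 199)
Total extra space = 354 + 200 = 554


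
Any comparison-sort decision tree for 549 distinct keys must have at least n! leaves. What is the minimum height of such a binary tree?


A binary decision tree of height h has at most 2^h leaves and needs at least n! of them, so h >= ceil(log2(n!)).
549! is far too large to multiply out, so use Stirling's series:
  ln(n!) ~ n ln n - n + (1/2) ln(2 pi n) + 1/(12n)  (error below 1/(360 n^3), negligible here)
  ln(549) = 6.3080984
  n ln n = 549 * 6.3080984 = 3463.1460
  (1/2) ln(2 pi * 549) = (1/2) ln(3449.4687) = 4.0730
  1/(12*549) = 0.0002
  ln(549!) ~ 3463.1460 - 549 + 4.0730 + 0.0002 = 2918.2192
Convert to base 2: log2(549!) = 2918.2192 / ln 2 = 2918.2192 / 0.69314718 = 4210.1004
ceil(4210.1004) = 4211


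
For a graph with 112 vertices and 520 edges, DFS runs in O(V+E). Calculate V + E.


A full DFS traversal visits each vertex once and examines each edge once.
V = 112
E = 520
Sum = 112 + 520 = 632


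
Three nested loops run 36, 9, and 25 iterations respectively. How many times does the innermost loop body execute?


Loop 1 (outermost): 36 iterations
Loop 2 (middle): 9 iterations per outer
Loop 3 (innermost): 25 iterations per middle
Total = 36 * 9 * 25 = 8100


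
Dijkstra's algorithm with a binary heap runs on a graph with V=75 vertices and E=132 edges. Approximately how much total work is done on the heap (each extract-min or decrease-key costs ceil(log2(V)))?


Dijkstra with a binary heap: each vertex is extracted once, each edge may relax once.
Each heap operation costs O(log V).
V + E = 75 + 132 = 207
ceil(log2(75)) = 7 (since 2^6 = 64 < 75 <= 128 = 2^7)
Total heap work = (V+E) * ceil(log2(V)) = 207 * 7 = 1449


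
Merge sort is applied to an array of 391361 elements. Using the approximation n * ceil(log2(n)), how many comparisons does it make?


Merge sort divides the array into halves recursively.
Number of levels = ceil(log2(391361)) = 19
At each level, approximately n = 391361 comparisons are needed for merging.
Total comparisons ~ n * ceil(log2(n)) = 391361 * 19 = 7435859


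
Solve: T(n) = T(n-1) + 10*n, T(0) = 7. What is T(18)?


Expanding the recurrence:
T(18) = T(17) + 10*18
       = T(16) + 10*17 + 10*18
       ...
       = T(0) + 10*(1 + 2 + ... + 18)
       = 7 + 10 * 18*19/2
       = 7 + 10 * 171
       = 7 + 1710 = 1717


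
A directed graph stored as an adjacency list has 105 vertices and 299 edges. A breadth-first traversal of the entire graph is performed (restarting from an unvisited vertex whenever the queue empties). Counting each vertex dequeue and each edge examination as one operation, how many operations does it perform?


A full BFS traversal dequeues each vertex once and examines each edge once.
Vertex visits: 105
Edge visits: 299
V + E = 105 + 299 = 404


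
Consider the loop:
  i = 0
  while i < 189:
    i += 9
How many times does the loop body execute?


Starting at i = 0, each iteration adds 9.
Iterations until i >= 189:
  Iteration 1: i = 0 -> i = 9
  Iteration 2: i = 9 -> i = 18
  Iteration 3: i = 18 -> i = 27
  Iteration 4: i = 27 -> i = 36
  Iteration 5: i = 36 -> i = 45
  Iteration 6: i = 45 -> i = 54
  Iteration 7: i = 54 -> i = 63
  Iteration 8: i = 63 -> i = 72
  ... continuing ...
Total iterations = ceil(189/9) = 21


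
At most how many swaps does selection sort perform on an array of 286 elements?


Each of the 285 passes places one element in its final position.
Pass 1: swap minimum into position 0
Pass 2: swap minimum of remaining into position 1
...
Pass 285: last two elements, one swap
Maximum swaps = 286 - 1 = 285


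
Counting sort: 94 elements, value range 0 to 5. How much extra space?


n = 94 (output array)
k = 6 (count array for 6 distinct values)
Extra space = 94 + 6 = 100


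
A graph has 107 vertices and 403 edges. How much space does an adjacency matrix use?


Adjacency matrix: V x V grid of entries
Space = V^2 = 107^2 = 107 * 107 = 11449


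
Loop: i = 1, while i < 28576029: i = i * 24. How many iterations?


i multiplies by 24 each step:
i = 1 -> 24 -> 576 -> 13824 -> 331776 -> 7962624 -> 191102976 (stop)
Iterations = ceil(log_24(28576029)) = 6


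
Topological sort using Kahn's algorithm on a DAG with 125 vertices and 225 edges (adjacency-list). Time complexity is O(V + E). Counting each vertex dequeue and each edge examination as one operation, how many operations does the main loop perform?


Kahn's algorithm:
  1. Compute in-degrees: O(V + E)
  2. Process queue: each vertex dequeued once (O(V))
     each edge examined once (O(E))
Total = V + E = 125 + 225 = 350


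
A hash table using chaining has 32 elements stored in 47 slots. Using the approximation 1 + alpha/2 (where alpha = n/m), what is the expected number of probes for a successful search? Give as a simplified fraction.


Load factor alpha = n/m = 32/47
Expected probes = 1 + alpha/2 = 1 + 32/(2*47)
= 1 + 32/94
= 94/94 + 32/94
= 126/94
Simplify: 63/47


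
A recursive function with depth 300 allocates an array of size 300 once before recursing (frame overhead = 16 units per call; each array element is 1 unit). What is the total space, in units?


Array allocation: 300 units (allocated once)
Stack frames: 300 deep * 16 per frame = 4800 units
Total = 300 + 4800 = 5100


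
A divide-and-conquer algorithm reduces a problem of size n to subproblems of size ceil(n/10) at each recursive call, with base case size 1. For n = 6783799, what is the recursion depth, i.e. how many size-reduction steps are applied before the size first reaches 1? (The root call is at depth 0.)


Each step divides the size by 10 (rounding up); after k steps the size is ceil(n/10^k), which equals 1 exactly when 10^k >= n.
So the depth is the smallest k with 10^k >= 6783799, i.e. ceil(log_10(6783799)).
10^6 = 1000000 < 6783799 <= 10000000 = 10^7
Recursion depth = 7


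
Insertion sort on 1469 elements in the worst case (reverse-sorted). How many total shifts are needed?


In the worst case (reverse-sorted), each element shifts past all previous:
  Element 1: 1 shifts
  Element 2: 2 shifts
  Element 3: 3 shifts
  Element 4: 4 shifts
  Element 5: 5 shifts
  ...
  Element 1468: 1468 shifts
Total = 1 + 2 + ... + 1468
= 1469*(1469-1)/2 = 1078246


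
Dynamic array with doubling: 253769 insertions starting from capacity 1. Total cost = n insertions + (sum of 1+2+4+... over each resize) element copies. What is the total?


n = 253769
Insertion costs: 253769
Resizes copy 1, 2, 4, ... up to the largest power of 2 that is <= n-1 = 253768, i.e. 131072.
Copy costs = 1 + 2 + 4 + 8 + 16 + 32 + 64 + 128 + 256 + 512 + 1024 + 2048 + 4096 + 8192 + 16384 + 32768 + 65536 + 131072 = 262143
Total = 253769 + 262143 = 515912


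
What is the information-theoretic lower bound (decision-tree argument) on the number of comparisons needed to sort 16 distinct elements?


A binary decision tree of height h has at most 2^h leaves and needs at least n! of them, so h >= ceil(log2(n!)).
Compute 16! as a running product:
  x2 = 2, x3 = 6, x4 = 24, x5 = 120
  x6 = 720, x7 = 5040, x8 = 40320, x9 = 362880
  x10 = 3628800, x11 = 39916800, x12 = 479001600, x13 = 6227020800
  x14 = 87178291200, x15 = 1307674368000, x16 = 20922789888000
16! = 20922789888000
Bracket between powers of 2:
  2^44 = 17592186044416 < 20922789888000 <= 35184372088832 = 2^45
So ceil(log2(16!)) = 45


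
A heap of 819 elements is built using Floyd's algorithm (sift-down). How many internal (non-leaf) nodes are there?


Leaf nodes occupy roughly half the array.
Sift-down is called for each internal node, starting from the last one.
Internal nodes = floor(n/2) = floor(819/2) = 409


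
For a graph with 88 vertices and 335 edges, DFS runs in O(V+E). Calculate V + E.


A full DFS traversal visits each vertex once and examines each edge once.
V = 88
E = 335
Sum = 88 + 335 = 423


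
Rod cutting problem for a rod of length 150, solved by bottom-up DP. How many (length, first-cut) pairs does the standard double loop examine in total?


For each subproblem length i = 1..150, the inner loop considers i possible first cuts.
Total = 1 + 2 + ... + 150
= 150*(150+1)/2
= 150*151/2 = 11325


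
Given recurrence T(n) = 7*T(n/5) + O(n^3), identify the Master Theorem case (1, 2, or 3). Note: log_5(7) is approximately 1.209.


Master Theorem parameters: a=7, b=5, c=3
log_b(a) = 1.209
Compare b^c with a: 5^3 = 125 > 7, so c > log_b(a).
Comparing c=3 vs log_b(a)=1.209:
3 > 1.209 => Case 3
Result: T(n) = O(n^3)
Master Theorem case = 3


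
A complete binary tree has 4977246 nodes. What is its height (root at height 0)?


In a complete binary tree, level k holds nodes 2^k .. 2^(k+1)-1 (1-indexed).
Height = floor(log2(n)) = floor(log2(4977246)) = 22
Check: 2^22 = 4194304 <= 4977246 < 8388608 = 2^23


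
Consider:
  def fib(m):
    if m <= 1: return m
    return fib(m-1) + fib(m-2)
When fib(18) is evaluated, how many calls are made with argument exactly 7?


Let N(m) = number of times fib(m) is called while evaluating fib(18).
N(18) = 1 (the initial call).
N(17) = 1 (only fib(18) calls it).
For 1 <= m <= 16: fib(m) is called by fib(m+1) and fib(m+2), so
  N(m) = N(m+1) + N(m+2).
fib(0) is called only by fib(2), so N(0) = N(2).
Walk down from m=18:
  N(18)=1, N(17)=1, N(16)=2, N(15)=3, N(14)=5, N(13)=8, N(12)=13, N(11)=21, N(10)=34, N(9)=55, N(8)=89, N(7)=144
N(7) = 144


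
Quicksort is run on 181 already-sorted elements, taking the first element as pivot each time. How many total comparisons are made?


Sum of comparisons per partition:
180 + 179 + ... + 1 + 0
= 181 * (181 - 1) / 2
= 181 * 180 / 2
= 16290


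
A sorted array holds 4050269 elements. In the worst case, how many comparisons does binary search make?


Halving sequence: 4050269 -> 2025134 -> 1012567 -> 506283 -> 253141 -> 126570 -> 63285 -> 31642 -> 15821 -> 7910 -> 3955 -> 1977 -> 988 -> 494 -> 247 -> 123 -> 61 -> 30 -> 15 -> 7 -> 3 -> 1
Number of halvings = 21
Max comparisons = 21 + 1 = 22


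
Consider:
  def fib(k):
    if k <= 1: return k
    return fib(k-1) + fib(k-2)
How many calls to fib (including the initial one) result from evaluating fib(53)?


Let C(m) = total calls to evaluate fib(m). Then C(0)=C(1)=1, and
C(m) = 1 + C(m-1) + C(m-2) for m >= 2.
Build the table (each entry = 1 + previous two):
  C(0) = 1
  C(1) = 1
  C(2) = 1 + 1 + 1 = 3
  C(3) = 1 + 3 + 1 = 5
  C(4) = 1 + 5 + 3 = 9
  C(5) = 1 + 9 + 5 = 15
  C(6) = 1 + 15 + 9 = 25
  C(7) = 1 + 25 + 15 = 41
  C(8) = 1 + 41 + 25 = 67
  C(9) = 1 + 67 + 41 = 109
  C(10) = 1 + 109 + 67 = 177
  C(11) = 1 + 177 + 109 = 287
  C(12) = 1 + 287 + 177 = 465
  C(13) = 1 + 465 + 287 = 753
  C(14) = 1 + 753 + 465 = 1219
  C(15) = 1 + 1219 + 753 = 1973
  C(16) = 1 + 1973 + 1219 = 3193
  C(17) = 1 + 3193 + 1973 = 5167
  C(18) = 1 + 5167 + 3193 = 8361
  C(19) = 1 + 8361 + 5167 = 13529
  C(20) = 1 + 13529 + 8361 = 21891
  C(21) = 1 + 21891 + 13529 = 35421
  C(22) = 1 + 35421 + 21891 = 57313
  C(23) = 1 + 57313 + 35421 = 92735
  C(24) = 1 + 92735 + 57313 = 150049
  C(25) = 1 + 150049 + 92735 = 242785
  C(26) = 1 + 242785 + 150049 = 392835
  C(27) = 1 + 392835 + 242785 = 635621
  C(28) = 1 + 635621 + 392835 = 1028457
  C(29) = 1 + 1028457 + 635621 = 1664079
  C(30) = 1 + 1664079 + 1028457 = 2692537
  C(31) = 1 + 2692537 + 1664079 = 4356617
  C(32) = 1 + 4356617 + 2692537 = 7049155
  C(33) = 1 + 7049155 + 4356617 = 11405773
  C(34) = 1 + 11405773 + 7049155 = 18454929
  C(35) = 1 + 18454929 + 11405773 = 29860703
  C(36) = 1 + 29860703 + 18454929 = 48315633
  C(37) = 1 + 48315633 + 29860703 = 78176337
  C(38) = 1 + 78176337 + 48315633 = 126491971
  C(39) = 1 + 126491971 + 78176337 = 204668309
  C(40) = 1 + 204668309 + 126491971 = 331160281
  C(41) = 1 + 331160281 + 204668309 = 535828591
  C(42) = 1 + 535828591 + 331160281 = 866988873
  C(43) = 1 + 866988873 + 535828591 = 1402817465
  C(44) = 1 + 1402817465 + 866988873 = 2269806339
  C(45) = 1 + 2269806339 + 1402817465 = 3672623805
  C(46) = 1 + 3672623805 + 2269806339 = 5942430145
  C(47) = 1 + 5942430145 + 3672623805 = 9615053951
  C(48) = 1 + 9615053951 + 5942430145 = 15557484097
  C(49) = 1 + 15557484097 + 9615053951 = 25172538049
  C(50) = 1 + 25172538049 + 15557484097 = 40730022147
  C(51) = 1 + 40730022147 + 25172538049 = 65902560197
  C(52) = 1 + 65902560197 + 40730022147 = 106632582345
  C(53) = 1 + 106632582345 + 65902560197 = 172535142543
Total calls for fib(53) = 172535142543


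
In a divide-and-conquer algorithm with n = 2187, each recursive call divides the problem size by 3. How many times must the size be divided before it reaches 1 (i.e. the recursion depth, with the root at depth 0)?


Number of divisions = log_3(2187)
Sizes: 2187 -> 729 -> 243 -> 81 -> 27 -> 9 -> 3 -> 1 (7 divisions)
Recursion depth = 7


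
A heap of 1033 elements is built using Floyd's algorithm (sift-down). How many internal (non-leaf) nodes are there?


Leaf nodes occupy roughly half the array.
Sift-down is called for each internal node, starting from the last one.
Internal nodes = floor(n/2) = floor(1033/2) = 516


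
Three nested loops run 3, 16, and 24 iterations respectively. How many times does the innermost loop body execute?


Loop 1 (outermost): 3 iterations
Loop 2 (middle): 16 iterations per outer
Loop 3 (innermost): 24 iterations per middle
Total = 3 * 16 * 24 = 1152


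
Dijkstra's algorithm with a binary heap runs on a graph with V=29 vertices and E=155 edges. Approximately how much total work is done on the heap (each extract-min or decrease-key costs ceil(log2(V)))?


Dijkstra with a binary heap: each vertex is extracted once, each edge may relax once.
Each heap operation costs O(log V).
V + E = 29 + 155 = 184
ceil(log2(29)) = 5 (since 2^4 = 16 < 29 <= 32 = 2^5)
Total heap work = (V+E) * ceil(log2(V)) = 184 * 5 = 920


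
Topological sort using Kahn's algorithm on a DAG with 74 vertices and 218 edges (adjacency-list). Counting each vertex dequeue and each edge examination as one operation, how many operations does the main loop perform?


Kahn's algorithm:
  1. Compute in-degrees: O(V + E)
  2. Process queue: each vertex dequeued once (O(V))
     each edge examined once (O(E))
Total = V + E = 74 + 218 = 292


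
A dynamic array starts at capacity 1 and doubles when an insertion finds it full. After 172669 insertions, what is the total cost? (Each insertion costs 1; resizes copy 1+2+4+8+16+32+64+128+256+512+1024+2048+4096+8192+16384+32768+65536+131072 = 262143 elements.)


Insertion cost: 172669 (one per element)
Resizes occur just before inserting elements 2, 3, 5, 9, ...
Elements copied at each resize: 1 + 2 + 4 + 8 + 16 + 32 + 64 + 128 + 256 + 512 + 1024 + 2048 + 4096 + 8192 + 16384 + 32768 + 65536 + 131072
Sum of copies = 262143 (geometric series: 2^k - 1)
Total = 172669 + 262143 = 434812


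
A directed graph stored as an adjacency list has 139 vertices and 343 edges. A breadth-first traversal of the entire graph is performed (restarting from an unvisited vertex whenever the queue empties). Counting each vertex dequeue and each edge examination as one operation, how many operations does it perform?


A full BFS traversal dequeues each vertex once and examines each edge once.
Vertex visits: 139
Edge visits: 343
V + E = 139 + 343 = 482


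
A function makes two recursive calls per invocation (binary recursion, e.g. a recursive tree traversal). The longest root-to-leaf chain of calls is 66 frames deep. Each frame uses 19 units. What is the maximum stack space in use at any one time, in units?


Binary recursion: the two calls run one after the other, so only one root-to-leaf chain of frames is on the stack at a time.
Maximum depth (longest chain) = 66 frames
Each frame = 19 units
Max stack space = 66 * 19 = 1254


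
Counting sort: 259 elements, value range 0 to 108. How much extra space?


n = 259 (output array)
k = 109 (count array for 109 distinct values)
Extra space = 259 + 109 = 368


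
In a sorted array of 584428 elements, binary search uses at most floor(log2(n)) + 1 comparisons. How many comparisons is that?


Halving sequence: 584428 -> 292214 -> 146107 -> 73053 -> 36526 -> 18263 -> 9131 -> 4565 -> 2282 -> 1141 -> 570 -> 285 -> 142 -> 71 -> 35 -> 17 -> 8 -> 4 -> 2 -> 1
Number of halvings = 19
Max comparisons = 19 + 1 = 20


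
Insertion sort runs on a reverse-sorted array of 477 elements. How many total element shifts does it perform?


Sum of shifts = 1 + 2 + 3 + ... + 476
= 477 * 476 / 2
= 227052 / 2
= 113526


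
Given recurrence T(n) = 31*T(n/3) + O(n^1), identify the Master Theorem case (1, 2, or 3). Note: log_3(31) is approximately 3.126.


Master Theorem parameters: a=31, b=3, c=1
log_b(a) = 3.126
Compare b^c with a: 3^1 = 3 < 31, so c < log_b(a).
Comparing c=1 vs log_b(a)=3.126:
1 < 3.126 => Case 1
Result: T(n) = O(n^(log_3 31)) ~ O(n^3.126)
Master Theorem case = 1


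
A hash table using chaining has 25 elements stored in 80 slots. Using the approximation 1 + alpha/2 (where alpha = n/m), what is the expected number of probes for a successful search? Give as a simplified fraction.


Load factor alpha = n/m = 25/80
Expected probes = 1 + alpha/2 = 1 + 25/(2*80)
= 1 + 25/160
= 160/160 + 25/160
= 185/160
Simplify: 37/32


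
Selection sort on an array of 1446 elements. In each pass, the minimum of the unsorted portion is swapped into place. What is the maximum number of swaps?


Selection sort performs one swap per pass:
  Pass 1: find min in positions 0 to 1445, swap with position 0
  Pass 2: find min in positions 1 to 1445, swap with position 1
  Pass 3: find min in positions 2 to 1445, swap with position 2
  Pass 4: find min in positions 3 to 1445, swap with position 3
  Pass 5: find min in positions 4 to 1445, swap with position 4
  ... (1440 more passes)
Total passes (and swaps) = n - 1 = 1446 - 1 = 1445


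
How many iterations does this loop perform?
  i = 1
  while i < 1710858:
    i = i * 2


The loop variable doubles each iteration:
i = 1 -> 2 -> 4 -> 8 -> 16 -> 32 -> 64 -> 128 -> 256 -> 512 -> 1024 -> 2048 -> 4096 -> 8192 -> 16384 -> 32768 -> 65536 -> 131072 -> 262144 -> 524288 -> 1048576 -> 2097152 (stop, 2097152 >= 1710858)
Number of doublings = ceil(log2(1710858)) = 21


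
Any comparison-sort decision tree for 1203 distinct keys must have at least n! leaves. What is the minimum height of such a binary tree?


A binary decision tree of height h has at most 2^h leaves and needs at least n! of them, so h >= ceil(log2(n!)).
1203! is far too large to multiply out, so use Stirling's series:
  ln(n!) ~ n ln n - n + (1/2) ln(2 pi n) + 1/(12n)  (error below 1/(360 n^3), negligible here)
  ln(1203) = 7.0925737
  n ln n = 1203 * 7.0925737 = 8532.3662
  (1/2) ln(2 pi * 1203) = (1/2) ln(7558.6719) = 4.4652
  1/(12*1203) = 0.0001
  ln(1203!) ~ 8532.3662 - 1203 + 4.4652 + 0.0001 = 7333.8315
Convert to base 2: log2(1203!) = 7333.8315 / ln 2 = 7333.8315 / 0.69314718 = 10580.4823
ceil(10580.4823) = 10581


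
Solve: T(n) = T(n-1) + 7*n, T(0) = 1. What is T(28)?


Expanding the recurrence:
T(28) = T(27) + 7*28
       = T(26) + 7*27 + 7*28
       ...
       = T(0) + 7*(1 + 2 + ... + 28)
       = 1 + 7 * 28*29/2
       = 1 + 7 * 406
       = 1 + 2842 = 2843


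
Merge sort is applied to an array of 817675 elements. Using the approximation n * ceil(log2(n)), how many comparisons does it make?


Merge sort divides the array into halves recursively.
Number of levels = ceil(log2(817675)) = 20
At each level, approximately n = 817675 comparisons are needed for merging.
Total comparisons ~ n * ceil(log2(n)) = 817675 * 20 = 16353500


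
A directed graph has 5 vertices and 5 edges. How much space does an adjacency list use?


Adjacency list: one list head per vertex + one entry per edge
Vertex heads: 5
Edge entries: 5
Total = 5 + 5 = 10


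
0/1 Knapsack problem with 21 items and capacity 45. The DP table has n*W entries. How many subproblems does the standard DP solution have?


The DP table is indexed by (item, capacity).
Rows: 21 items
Columns: 45 capacity values (1 to W)
Total subproblems = 21 * 45 = 945


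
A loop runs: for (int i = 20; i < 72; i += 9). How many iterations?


Loop starts at i = 20, increments by 9, stops when i >= 72.
Number of iterations = ceil((72 - 20) / 9)
= ceil(52 / 9)
= 6


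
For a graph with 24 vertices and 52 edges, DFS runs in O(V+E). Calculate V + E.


A full DFS traversal visits each vertex once and examines each edge once.
V = 24
E = 52
Sum = 24 + 52 = 76


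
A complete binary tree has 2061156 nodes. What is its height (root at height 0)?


In a complete binary tree, level k holds nodes 2^k .. 2^(k+1)-1 (1-indexed).
Height = floor(log2(n)) = floor(log2(2061156)) = 20
Check: 2^20 = 1048576 <= 2061156 < 2097152 = 2^21


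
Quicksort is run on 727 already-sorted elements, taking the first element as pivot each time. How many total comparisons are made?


Sum of comparisons per partition:
726 + 725 + ... + 1 + 0
= 727 * (727 - 1) / 2
= 727 * 726 / 2
= 263901


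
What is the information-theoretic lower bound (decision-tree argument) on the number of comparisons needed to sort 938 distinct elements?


A binary decision tree of height h has at most 2^h leaves and needs at least n! of them, so h >= ceil(log2(n!)).
938! is far too large to multiply out, so use Stirling's series:
  ln(n!) ~ n ln n - n + (1/2) ln(2 pi n) + 1/(12n)  (error below 1/(360 n^3), negligible here)
  ln(938) = 6.8437499
  n ln n = 938 * 6.8437499 = 6419.4374
  (1/2) ln(2 pi * 938) = (1/2) ln(5893.6278) = 4.3408
  1/(12*938) = 0.0001
  ln(938!) ~ 6419.4374 - 938 + 4.3408 + 0.0001 = 5485.7783
Convert to base 2: log2(938!) = 5485.7783 / ln 2 = 5485.7783 / 0.69314718 = 7914.3052
ceil(7914.3052) = 7915


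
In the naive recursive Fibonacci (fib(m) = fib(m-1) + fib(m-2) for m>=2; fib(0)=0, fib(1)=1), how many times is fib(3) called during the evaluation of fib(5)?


Let N(m) = number of times fib(m) is called while evaluating fib(5).
N(5) = 1 (the initial call).
N(4) = 1 (only fib(5) calls it).
For 1 <= m <= 3: fib(m) is called by fib(m+1) and fib(m+2), so
  N(m) = N(m+1) + N(m+2).
fib(0) is called only by fib(2), so N(0) = N(2).
Walk down from m=5:
  N(5)=1, N(4)=1, N(3)=2
N(3) = 2


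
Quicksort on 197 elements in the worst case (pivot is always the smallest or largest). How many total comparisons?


In the worst case, each partition step picks the worst pivot:
  Partition 1: 196 comparisons (n-1 elements to compare)
  Partition 2: 195 comparisons
  Partition 3: 194 comparisons
  Partition 4: 193 comparisons
  Partition 5: 192 comparisons
  ...
  Last partition: 0 comparisons
Total = (n-1) + (n-2) + ... + 1 + 0 = n*(n-1)/2
= 197*196/2 = 19306


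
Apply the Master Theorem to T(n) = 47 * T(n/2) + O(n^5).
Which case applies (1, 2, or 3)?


The Master Theorem: T(n) = a*T(n/b) + O(n^c)
  a = 47, b = 2, c = 5
log_b(a) = log_2(47) ~ 5.555
Compare b^c with a: 2^5 = 32 < 47, so c < log_b(a).
Since c < log_b(a), Case 1 applies.
T(n) = O(n^(log_2 47)) ~ O(n^5.555)
Master Theorem case = 1


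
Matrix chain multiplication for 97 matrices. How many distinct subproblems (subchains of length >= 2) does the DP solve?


Subproblems are indexed by (i, j) where i < j.
Number of such pairs = n*(n-1)/2
= 97 * 96 / 2
= 4656


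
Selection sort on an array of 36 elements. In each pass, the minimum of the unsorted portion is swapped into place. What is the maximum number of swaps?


Selection sort performs one swap per pass:
  Pass 1: find min in positions 0 to 35, swap with position 0
  Pass 2: find min in positions 1 to 35, swap with position 1
  Pass 3: find min in positions 2 to 35, swap with position 2
  Pass 4: find min in positions 3 to 35, swap with position 3
  Pass 5: find min in positions 4 to 35, swap with position 4
  ... (30 more passes)
Total passes (and swaps) = n - 1 = 36 - 1 = 35


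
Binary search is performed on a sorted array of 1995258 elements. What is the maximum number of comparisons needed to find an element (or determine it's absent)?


Binary search halves the search space each comparison:
  Step 1: search space = 1995258 -> 997629
  Step 2: search space = 997629 -> 498814
  Step 3: search space = 498814 -> 249407
  Step 4: search space = 249407 -> 124703
  Step 5: search space = 124703 -> 62351
  Step 6: search space = 62351 -> 31175
  Step 7: search space = 31175 -> 15587
  Step 8: search space = 15587 -> 7793
  Step 9: search space = 7793 -> 3896
  Step 10: search space = 3896 -> 1948
  Step 11: search space = 1948 -> 974
  Step 12: search space = 974 -> 487
  Step 13: search space = 487 -> 243
  Step 14: search space = 243 -> 121
  Step 15: search space = 121 -> 60
  Step 16: search space = 60 -> 30
  Step 17: search space = 30 -> 15
  Step 18: search space = 15 -> 7
  Step 19: search space = 7 -> 3
  Step 20: search space = 3 -> 1
  Step 21: search space = 1 (final check)
Maximum comparisons = floor(log2(1995258)) + 1 = 20 + 1 = 21


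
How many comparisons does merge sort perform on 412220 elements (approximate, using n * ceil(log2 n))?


Recursion depth: ceil(log2(412220)) = 19
Each recursion level merges n = 412220 elements
Total = 412220 * 19 = 7832180


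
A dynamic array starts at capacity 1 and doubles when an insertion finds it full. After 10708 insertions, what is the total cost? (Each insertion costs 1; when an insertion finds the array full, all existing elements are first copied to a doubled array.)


Insertion cost: 10708 (one per element)
Resizes occur just before inserting elements 2, 3, 5, 9, ...
Elements copied at each resize: 1 + 2 + 4 + 8 + 16 + 32 + 64 + 128 + 256 + 512 + 1024 + 2048 + 4096 + 8192
Sum of copies = 16383 (geometric series: 2^k - 1)
Total = 10708 + 16383 = 27091


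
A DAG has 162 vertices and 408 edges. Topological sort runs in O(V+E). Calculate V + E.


V = 162 (vertex processing)
E = 408 (edge processing)
V + E = 162 + 408 = 570


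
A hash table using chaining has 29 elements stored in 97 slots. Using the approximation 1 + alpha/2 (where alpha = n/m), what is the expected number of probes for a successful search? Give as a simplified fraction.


Load factor alpha = n/m = 29/97
Expected probes = 1 + alpha/2 = 1 + 29/(2*97)
= 1 + 29/194
= 194/194 + 29/194
= 223/194


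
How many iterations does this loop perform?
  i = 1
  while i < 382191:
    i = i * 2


The loop variable doubles each iteration:
i = 1 -> 2 -> 4 -> 8 -> 16 -> 32 -> 64 -> 128 -> 256 -> 512 -> 1024 -> 2048 -> 4096 -> 8192 -> 16384 -> 32768 -> 65536 -> 131072 -> 262144 -> 524288 (stop, 524288 >= 382191)
Number of doublings = ceil(log2(382191)) = 19


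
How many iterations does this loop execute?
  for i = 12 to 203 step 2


The loop variable i takes values starting at 12 and increments by 2 each iteration.
Sequence: i = 12, 14, 16, 18, 20, 22, 24, 26, 28, ...
The upper bound 203 is inclusive, so the count is floor((last - first) / step) + 1:
floor((203 - 12) / 2) + 1 = floor(191/2) + 1 = 95 + 1 = 96


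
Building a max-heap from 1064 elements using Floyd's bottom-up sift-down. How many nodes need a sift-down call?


In a heap of 1064 elements (0-indexed array):
  Last element index: 1063
  Parent of last element: floor((1063 - 1) / 2) = 531
  Internal nodes: indices 0 to 531
  Count = floor(1064/2) = 532


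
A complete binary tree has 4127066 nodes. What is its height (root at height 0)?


In a complete binary tree, level k holds nodes 2^k .. 2^(k+1)-1 (1-indexed).
Height = floor(log2(n)) = floor(log2(4127066)) = 21
Check: 2^21 = 2097152 <= 4127066 < 4194304 = 2^22


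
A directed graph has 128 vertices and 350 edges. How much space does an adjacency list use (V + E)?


Adjacency list: one list head per vertex + one entry per edge
Vertex heads: 128
Edge entries: 350
Total = 128 + 350 = 478


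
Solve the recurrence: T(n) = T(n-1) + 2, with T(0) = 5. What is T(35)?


Unrolling the recurrence:
T(35) = T(34) + 2
       = T(33) + 2 + 2
       = T(32) + 2*3
       ...
       = T(0) + 2*35
       = 5 + 70 = 75


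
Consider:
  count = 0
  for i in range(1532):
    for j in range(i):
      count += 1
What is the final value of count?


For each i, the inner loop runs i times:
  i=0: inner runs 0 times
  i=1: inner runs 1 time
  i=2: inner runs 2 times
  i=3: inner runs 3 times
  i=4: inner runs 4 times
  i=5: inner runs 5 times
  i=6: inner runs 6 times
  i=7: inner runs 7 times
  ...
Total = 0 + 1 + 2 + ... + 1531 = 1532*(1532-1)/2 = 1172746


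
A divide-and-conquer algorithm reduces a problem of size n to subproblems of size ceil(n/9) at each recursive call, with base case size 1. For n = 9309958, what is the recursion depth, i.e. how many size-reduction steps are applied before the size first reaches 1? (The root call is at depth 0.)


Each step divides the size by 9 (rounding up); after k steps the size is ceil(n/9^k), which equals 1 exactly when 9^k >= n.
So the depth is the smallest k with 9^k >= 9309958, i.e. ceil(log_9(9309958)).
9^7 = 4782969 < 9309958 <= 43046721 = 9^8
Recursion depth = 8


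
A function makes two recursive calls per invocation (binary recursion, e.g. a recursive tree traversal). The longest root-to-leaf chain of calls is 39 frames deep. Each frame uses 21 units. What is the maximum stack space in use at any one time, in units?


Binary recursion: the two calls run one after the other, so only one root-to-leaf chain of frames is on the stack at a time.
Maximum depth (longest chain) = 39 frames
Each frame = 21 units
Max stack space = 39 * 21 = 819


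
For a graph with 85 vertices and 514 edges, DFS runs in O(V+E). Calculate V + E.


A full DFS traversal visits each vertex once and examines each edge once.
V = 85
E = 514
Sum = 85 + 514 = 599


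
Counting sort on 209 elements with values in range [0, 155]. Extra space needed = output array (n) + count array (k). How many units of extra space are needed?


Output array size: 209 (to store sorted result)
Count array size: 156 (one slot per possible value, range 0 to 155)
Total extra space = 209 + 156 = 365


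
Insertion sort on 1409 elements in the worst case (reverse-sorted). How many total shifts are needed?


In the worst case (reverse-sorted), each element shifts past all previous:
  Element 1: 1 shifts
  Element 2: 2 shifts
  Element 3: 3 shifts
  Element 4: 4 shifts
  Element 5: 5 shifts
  ...
  Element 1408: 1408 shifts
Total = 1 + 2 + ... + 1408
= 1409*(1409-1)/2 = 991936
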